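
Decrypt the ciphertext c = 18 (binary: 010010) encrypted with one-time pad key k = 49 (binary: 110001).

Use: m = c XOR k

Step 1: XOR ciphertext with key:
  Ciphertext: 010010
  Key:        110001
  XOR:        100011
Step 2: Plaintext = 100011 = 35 in decimal.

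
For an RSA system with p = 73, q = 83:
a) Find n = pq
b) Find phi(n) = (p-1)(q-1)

Step 1: n = p * q = 73 * 83 = 6059.
Step 2: phi(n) = (p-1)(q-1) = 72 * 82 = 5904.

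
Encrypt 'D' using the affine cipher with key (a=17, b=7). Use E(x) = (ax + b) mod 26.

Step 1: Convert 'D' to number: x = 3.
Step 2: E(3) = (17 * 3 + 7) mod 26 = 58 mod 26 = 6.
Step 3: Convert 6 back to letter: G.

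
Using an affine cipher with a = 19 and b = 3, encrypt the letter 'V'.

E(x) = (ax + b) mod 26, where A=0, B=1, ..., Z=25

Step 1: Convert 'V' to number: x = 21.
Step 2: E(21) = (19 * 21 + 3) mod 26 = 402 mod 26 = 12.
Step 3: Convert 12 back to letter: M.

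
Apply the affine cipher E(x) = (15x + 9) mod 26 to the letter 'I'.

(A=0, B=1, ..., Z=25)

Step 1: Convert 'I' to number: x = 8.
Step 2: E(8) = (15 * 8 + 9) mod 26 = 129 mod 26 = 25.
Step 3: Convert 25 back to letter: Z.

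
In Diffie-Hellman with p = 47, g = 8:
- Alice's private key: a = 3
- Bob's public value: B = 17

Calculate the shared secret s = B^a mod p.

Step 1: s = B^a mod p = 17^3 mod 47.
  17^1 mod 47 = 17
  17^2 mod 47 = (17 * 17) mod 47 = 7
  17^3 mod 47 = (7 * 17) mod 47 = 25
Result: shared secret = 25.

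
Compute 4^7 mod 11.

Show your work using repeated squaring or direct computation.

Step 1: Compute 4^7 mod 11 step by step, reducing modulo 11 at each step.
  4^1 mod 11 = 4
  4^2 mod 11 = (4 * 4) mod 11 = 5
  4^3 mod 11 = (5 * 4) mod 11 = 9
  4^4 mod 11 = (9 * 4) mod 11 = 3
  4^5 mod 11 = (3 * 4) mod 11 = 1
  4^6 mod 11 = (1 * 4) mod 11 = 4
  4^7 mod 11 = (4 * 4) mod 11 = 5
Step 2: Result = 5.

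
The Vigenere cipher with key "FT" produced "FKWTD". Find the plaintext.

Step 1: Extend key: FTFTF
Step 2: Decrypt each letter (c - k) mod 26:
  F(5) - F(5) = (5-5) mod 26 = 0 = A
  K(10) - T(19) = (10-19) mod 26 = 17 = R
  W(22) - F(5) = (22-5) mod 26 = 17 = R
  T(19) - T(19) = (19-19) mod 26 = 0 = A
  D(3) - F(5) = (3-5) mod 26 = 24 = Y
Plaintext: ARRAY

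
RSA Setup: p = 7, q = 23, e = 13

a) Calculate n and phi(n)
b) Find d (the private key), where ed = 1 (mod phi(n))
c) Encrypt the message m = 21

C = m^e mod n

Step 1: n = 7 * 23 = 161.
Step 2: phi(n) = (7-1)(23-1) = 6 * 22 = 132.
Step 3: Find d = 13^(-1) mod 132 = 61.
  Verify: 13 * 61 = 793 = 1 (mod 132).
Step 4: C = 21^13 mod 161 = 42.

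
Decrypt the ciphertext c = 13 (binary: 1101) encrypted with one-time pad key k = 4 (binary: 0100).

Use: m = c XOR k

Step 1: XOR ciphertext with key:
  Ciphertext: 1101
  Key:        0100
  XOR:        1001
Step 2: Plaintext = 1001 = 9 in decimal.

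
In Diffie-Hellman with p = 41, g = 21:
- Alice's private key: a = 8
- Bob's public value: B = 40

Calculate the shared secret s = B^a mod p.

Step 1: s = B^a mod p = 40^8 mod 41.
  40^1 mod 41 = 40
  40^2 mod 41 = (40 * 40) mod 41 = 1
  40^3 mod 41 = (1 * 40) mod 41 = 40
  40^4 mod 41 = (40 * 40) mod 41 = 1
  40^5 mod 41 = (1 * 40) mod 41 = 40
  40^6 mod 41 = (40 * 40) mod 41 = 1
  40^7 mod 41 = (1 * 40) mod 41 = 40
  40^8 mod 41 = (40 * 40) mod 41 = 1
Result: shared secret = 1.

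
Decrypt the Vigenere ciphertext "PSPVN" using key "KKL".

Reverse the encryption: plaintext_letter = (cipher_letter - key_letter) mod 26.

Step 1: Extend key: KKLKK
Step 2: Decrypt each letter (c - k) mod 26:
  P(15) - K(10) = (15-10) mod 26 = 5 = F
  S(18) - K(10) = (18-10) mod 26 = 8 = I
  P(15) - L(11) = (15-11) mod 26 = 4 = E
  V(21) - K(10) = (21-10) mod 26 = 11 = L
  N(13) - K(10) = (13-10) mod 26 = 3 = D
Plaintext: FIELD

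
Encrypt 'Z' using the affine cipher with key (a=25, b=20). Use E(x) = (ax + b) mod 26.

Step 1: Convert 'Z' to number: x = 25.
Step 2: E(25) = (25 * 25 + 20) mod 26 = 645 mod 26 = 21.
Step 3: Convert 21 back to letter: V.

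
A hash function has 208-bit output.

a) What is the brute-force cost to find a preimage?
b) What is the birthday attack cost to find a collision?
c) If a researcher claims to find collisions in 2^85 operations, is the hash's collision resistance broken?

Step 1: Preimage resistance requires brute-force of 2^208 operations.
Step 2: Collision resistance (birthday bound) = 2^(208/2) = 2^104.
Step 3: The claimed attack costs 2^85 operations.
Step 4: Since 2^85 < 2^104, the claimed attack beats the generic birthday bound, so collision resistance is broken.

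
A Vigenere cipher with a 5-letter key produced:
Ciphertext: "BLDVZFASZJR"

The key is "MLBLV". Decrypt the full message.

Step 1: Key 'MLBLV' has length 5. Extended key: MLBLVMLBLVM
Step 2: Decrypt each position:
  B(1) - M(12) = 15 = P
  L(11) - L(11) = 0 = A
  D(3) - B(1) = 2 = C
  V(21) - L(11) = 10 = K
  Z(25) - V(21) = 4 = E
  F(5) - M(12) = 19 = T
  A(0) - L(11) = 15 = P
  S(18) - B(1) = 17 = R
  Z(25) - L(11) = 14 = O
  J(9) - V(21) = 14 = O
  R(17) - M(12) = 5 = F
Plaintext: PACKETPROOF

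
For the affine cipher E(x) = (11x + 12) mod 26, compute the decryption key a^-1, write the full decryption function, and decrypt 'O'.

Step 1: Find a^-1, the modular inverse of 11 mod 26.
Step 2: We need 11 * a^-1 = 1 (mod 26).
Step 3: 11 * 19 = 209 = 8 * 26 + 1, so a^-1 = 19.
Step 4: D(y) = 19(y - 12) mod 26.
Step 5: Apply to 'O' (y = 14): D(14) = 19 * (14 - 12) mod 26 = 19 * 2 mod 26 = 12 -> 'M'.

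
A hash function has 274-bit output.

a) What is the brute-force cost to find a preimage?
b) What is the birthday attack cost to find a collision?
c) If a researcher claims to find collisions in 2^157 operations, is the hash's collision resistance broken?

Step 1: Preimage resistance requires brute-force of 2^274 operations.
Step 2: Collision resistance (birthday bound) = 2^(274/2) = 2^137.
Step 3: The claimed attack costs 2^157 operations.
Step 4: Since 2^157 >= 2^137, the claimed attack is no faster than the generic birthday attack, so this does not break collision resistance.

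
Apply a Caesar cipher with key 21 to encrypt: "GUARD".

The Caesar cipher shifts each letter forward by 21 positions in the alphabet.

Step 1: For each letter, shift forward by 21 positions (mod 26).
  G (position 6) -> position (6+21) mod 26 = 1 -> B
  U (position 20) -> position (20+21) mod 26 = 15 -> P
  A (position 0) -> position (0+21) mod 26 = 21 -> V
  R (position 17) -> position (17+21) mod 26 = 12 -> M
  D (position 3) -> position (3+21) mod 26 = 24 -> Y
Result: BPVMY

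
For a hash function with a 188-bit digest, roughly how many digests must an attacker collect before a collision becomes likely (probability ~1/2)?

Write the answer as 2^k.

Step 1: The birthday paradox gives collision probability ~50% after sqrt(2^n) = 2^(n/2) hashes.
Step 2: For 188-bit output: 2^(188/2) = 2^94.
Step 3: Approximately 2^94 hash computations needed.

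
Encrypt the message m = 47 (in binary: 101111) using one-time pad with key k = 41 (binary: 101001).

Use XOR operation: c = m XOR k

Step 1: Write out the XOR operation bit by bit:
  Message: 101111
  Key:     101001
  XOR:     000110
Step 2: Convert to decimal: 000110 = 6.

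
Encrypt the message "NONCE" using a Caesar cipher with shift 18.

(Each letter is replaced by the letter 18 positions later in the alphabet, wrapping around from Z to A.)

Step 1: For each letter, shift forward by 18 positions (mod 26).
  N (position 13) -> position (13+18) mod 26 = 5 -> F
  O (position 14) -> position (14+18) mod 26 = 6 -> G
  N (position 13) -> position (13+18) mod 26 = 5 -> F
  C (position 2) -> position (2+18) mod 26 = 20 -> U
  E (position 4) -> position (4+18) mod 26 = 22 -> W
Result: FGFUW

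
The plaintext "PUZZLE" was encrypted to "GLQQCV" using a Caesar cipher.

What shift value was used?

Step 1: Compare first letters: P (position 15) -> G (position 6).
Step 2: Shift = (6 - 15) mod 26 = 17.
The shift value is 17.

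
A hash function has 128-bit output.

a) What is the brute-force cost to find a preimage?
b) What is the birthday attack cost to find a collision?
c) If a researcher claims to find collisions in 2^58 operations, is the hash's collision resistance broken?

Step 1: Preimage resistance requires brute-force of 2^128 operations.
Step 2: Collision resistance (birthday bound) = 2^(128/2) = 2^64.
Step 3: The claimed attack costs 2^58 operations.
Step 4: Since 2^58 < 2^64, the claimed attack beats the generic birthday bound, so collision resistance is broken.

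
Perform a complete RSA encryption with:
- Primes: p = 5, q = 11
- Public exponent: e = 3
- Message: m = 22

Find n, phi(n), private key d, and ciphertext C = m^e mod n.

Step 1: n = 5 * 11 = 55.
Step 2: phi(n) = (5-1)(11-1) = 4 * 10 = 40.
Step 3: Find d = 3^(-1) mod 40 = 27.
  Verify: 3 * 27 = 81 = 1 (mod 40).
Step 4: C = 22^3 mod 55 = 33.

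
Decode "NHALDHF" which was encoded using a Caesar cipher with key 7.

Step 1: Reverse the shift by subtracting 7 from each letter position.
  N (position 13) -> position (13-7) mod 26 = 6 -> G
  H (position 7) -> position (7-7) mod 26 = 0 -> A
  A (position 0) -> position (0-7) mod 26 = 19 -> T
  L (position 11) -> position (11-7) mod 26 = 4 -> E
  D (position 3) -> position (3-7) mod 26 = 22 -> W
  H (position 7) -> position (7-7) mod 26 = 0 -> A
  F (position 5) -> position (5-7) mod 26 = 24 -> Y
Decrypted message: GATEWAY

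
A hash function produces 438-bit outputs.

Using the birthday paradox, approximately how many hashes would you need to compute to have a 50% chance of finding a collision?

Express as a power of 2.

Step 1: The birthday paradox gives collision probability ~50% after sqrt(2^n) = 2^(n/2) hashes.
Step 2: For 438-bit output: 2^(438/2) = 2^219.
Step 3: Approximately 2^219 hash computations needed.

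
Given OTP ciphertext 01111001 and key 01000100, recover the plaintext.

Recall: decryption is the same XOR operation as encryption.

Step 1: XOR ciphertext with key:
  Ciphertext: 01111001
  Key:        01000100
  XOR:        00111101
Step 2: Plaintext = 00111101 = 61 in decimal.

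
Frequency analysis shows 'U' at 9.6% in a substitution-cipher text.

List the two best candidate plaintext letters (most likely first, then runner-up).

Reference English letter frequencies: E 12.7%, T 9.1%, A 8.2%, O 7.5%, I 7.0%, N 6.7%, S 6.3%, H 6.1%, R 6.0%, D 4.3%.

Step 1: Observed frequency of 'U' is 9.6%.
Step 2: Compute distances to each reference frequency and sort:
  T (9.1%): difference = 0.5% <-- BEST
  A (8.2%): difference = 1.4% <-- RUNNER-UP
  O (7.5%): difference = 2.1%
  I (7.0%): difference = 2.6%
  N (6.7%): difference = 2.9%
Step 3: Most likely is 'T' (9.1%, diff 0.5%); second most likely is 'A' (8.2%, diff 1.4%).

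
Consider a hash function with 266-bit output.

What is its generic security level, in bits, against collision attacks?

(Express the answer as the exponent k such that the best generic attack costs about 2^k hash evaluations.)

Step 1: The hash has a 266-bit output.
Step 2: Collision resistance means it should be infeasible to find any x != y with h(x) = h(y).
By the birthday bound, a generic collision search succeeds after about sqrt(2^266) = 2^(266/2) = 2^133 evaluations.
Step 3: Security level = 133 bits.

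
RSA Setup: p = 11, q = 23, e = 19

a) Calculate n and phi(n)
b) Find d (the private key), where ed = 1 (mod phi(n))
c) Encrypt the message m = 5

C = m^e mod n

Step 1: n = 11 * 23 = 253.
Step 2: phi(n) = (11-1)(23-1) = 10 * 22 = 220.
Step 3: Find d = 19^(-1) mod 220 = 139.
  Verify: 19 * 139 = 2641 = 1 (mod 220).
Step 4: C = 5^19 mod 253 = 53.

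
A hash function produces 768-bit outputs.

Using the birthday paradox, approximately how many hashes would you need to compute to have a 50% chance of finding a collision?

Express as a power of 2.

Step 1: The birthday paradox gives collision probability ~50% after sqrt(2^n) = 2^(n/2) hashes.
Step 2: For 768-bit output: 2^(768/2) = 2^384.
Step 3: Approximately 2^384 hash computations needed.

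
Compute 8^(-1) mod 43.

Step 1: We need x such that 8 * x = 1 (mod 43).
Step 2: Using the extended Euclidean algorithm or trial:
  8 * 27 = 216 = 5 * 43 + 1.
Step 3: Since 216 mod 43 = 1, the inverse is x = 27.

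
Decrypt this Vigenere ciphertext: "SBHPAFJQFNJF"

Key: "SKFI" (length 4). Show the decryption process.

Step 1: Key 'SKFI' has length 4. Extended key: SKFISKFISKFI
Step 2: Decrypt each position:
  S(18) - S(18) = 0 = A
  B(1) - K(10) = 17 = R
  H(7) - F(5) = 2 = C
  P(15) - I(8) = 7 = H
  A(0) - S(18) = 8 = I
  F(5) - K(10) = 21 = V
  J(9) - F(5) = 4 = E
  Q(16) - I(8) = 8 = I
  F(5) - S(18) = 13 = N
  N(13) - K(10) = 3 = D
  J(9) - F(5) = 4 = E
  F(5) - I(8) = 23 = X
Plaintext: ARCHIVEINDEX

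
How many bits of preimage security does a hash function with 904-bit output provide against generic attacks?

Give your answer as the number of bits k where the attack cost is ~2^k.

Step 1: The hash has a 904-bit output.
Step 2: Preimage resistance means: given a digest h(x), it should be infeasible to find any input that hashes to it.
With a 904-bit output there are 2^904 possible digests, so a generic brute-force preimage search costs about 2^904 evaluations.
Step 3: Security level = 904 bits.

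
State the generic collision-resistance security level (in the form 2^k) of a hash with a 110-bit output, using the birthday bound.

Step 1: The birthday paradox gives collision probability ~50% after sqrt(2^n) = 2^(n/2) hashes.
Step 2: For 110-bit output: 2^(110/2) = 2^55.
Step 3: Approximately 2^55 hash computations needed.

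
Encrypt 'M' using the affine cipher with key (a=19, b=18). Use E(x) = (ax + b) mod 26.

Step 1: Convert 'M' to number: x = 12.
Step 2: E(12) = (19 * 12 + 18) mod 26 = 246 mod 26 = 12.
Step 3: Convert 12 back to letter: M.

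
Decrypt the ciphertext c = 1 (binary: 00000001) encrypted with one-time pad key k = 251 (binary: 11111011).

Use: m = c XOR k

Step 1: XOR ciphertext with key:
  Ciphertext: 00000001
  Key:        11111011
  XOR:        11111010
Step 2: Plaintext = 11111010 = 250 in decimal.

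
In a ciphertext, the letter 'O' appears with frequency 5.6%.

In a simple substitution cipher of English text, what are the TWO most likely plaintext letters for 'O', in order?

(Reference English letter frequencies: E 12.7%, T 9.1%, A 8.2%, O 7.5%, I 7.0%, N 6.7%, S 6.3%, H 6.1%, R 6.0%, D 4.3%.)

Step 1: Observed frequency of 'O' is 5.6%.
Step 2: Compute distances to each reference frequency and sort:
  R (6.0%): difference = 0.4% <-- BEST
  H (6.1%): difference = 0.5% <-- RUNNER-UP
  S (6.3%): difference = 0.7%
  N (6.7%): difference = 1.1%
  D (4.3%): difference = 1.3%
Step 3: Most likely is 'R' (6.0%, diff 0.4%); second most likely is 'H' (6.1%, diff 0.5%).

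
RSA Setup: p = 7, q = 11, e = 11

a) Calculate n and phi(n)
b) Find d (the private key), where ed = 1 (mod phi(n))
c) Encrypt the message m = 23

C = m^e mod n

Step 1: n = 7 * 11 = 77.
Step 2: phi(n) = (7-1)(11-1) = 6 * 10 = 60.
Step 3: Find d = 11^(-1) mod 60 = 11.
  Verify: 11 * 11 = 121 = 1 (mod 60).
Step 4: C = 23^11 mod 77 = 67.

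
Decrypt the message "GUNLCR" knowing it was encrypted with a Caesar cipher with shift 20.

Step 1: Reverse the shift by subtracting 20 from each letter position.
  G (position 6) -> position (6-20) mod 26 = 12 -> M
  U (position 20) -> position (20-20) mod 26 = 0 -> A
  N (position 13) -> position (13-20) mod 26 = 19 -> T
  L (position 11) -> position (11-20) mod 26 = 17 -> R
  C (position 2) -> position (2-20) mod 26 = 8 -> I
  R (position 17) -> position (17-20) mod 26 = 23 -> X
Decrypted message: MATRIX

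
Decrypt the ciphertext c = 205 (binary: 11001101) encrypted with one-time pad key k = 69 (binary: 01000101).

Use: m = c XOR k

Step 1: XOR ciphertext with key:
  Ciphertext: 11001101
  Key:        01000101
  XOR:        10001000
Step 2: Plaintext = 10001000 = 136 in decimal.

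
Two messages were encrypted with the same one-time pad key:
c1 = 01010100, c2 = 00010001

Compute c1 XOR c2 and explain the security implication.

Step 1: c1 XOR c2 = (m1 XOR k) XOR (m2 XOR k).
Step 2: By XOR associativity/commutativity: = m1 XOR m2 XOR k XOR k = m1 XOR m2.
Step 3: 01010100 XOR 00010001 = 01000101 = 69.
Step 4: The key cancels out! An attacker learns m1 XOR m2 = 69, revealing the relationship between plaintexts.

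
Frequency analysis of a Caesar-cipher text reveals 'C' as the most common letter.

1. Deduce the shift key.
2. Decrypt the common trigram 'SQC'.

Step 1: In English, 'E' is the most frequent letter (12.7%).
Step 2: The most frequent ciphertext letter is 'C' (position 2).
Step 3: Shift = (2 - 4) mod 26 = 24.
Step 4: Decrypt 'SQC' by shifting back 24:
  S -> U
  Q -> S
  C -> E
Step 5: 'SQC' decrypts to 'USE'.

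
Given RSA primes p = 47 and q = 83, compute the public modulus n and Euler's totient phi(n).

Step 1: n = p * q = 47 * 83 = 3901.
Step 2: phi(n) = (p-1)(q-1) = 46 * 82 = 3772.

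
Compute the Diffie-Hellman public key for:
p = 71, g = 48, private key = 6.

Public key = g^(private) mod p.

Step 1: A = g^a mod p = 48^6 mod 71.
  48^1 mod 71 = 48
  48^2 mod 71 = (48 * 48) mod 71 = 32
  48^3 mod 71 = (32 * 48) mod 71 = 45
  48^4 mod 71 = (45 * 48) mod 71 = 30
  48^5 mod 71 = (30 * 48) mod 71 = 20
  48^6 mod 71 = (20 * 48) mod 71 = 37
Result: A = 37.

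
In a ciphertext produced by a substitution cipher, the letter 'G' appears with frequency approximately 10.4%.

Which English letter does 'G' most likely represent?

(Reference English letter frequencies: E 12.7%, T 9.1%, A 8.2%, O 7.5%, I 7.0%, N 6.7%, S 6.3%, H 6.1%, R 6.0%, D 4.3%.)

Step 1: The observed frequency is 10.4%.
Step 2: Compare with English frequencies:
  E: 12.7% (difference: 2.3%)
  T: 9.1% (difference: 1.3%) <-- closest
  A: 8.2% (difference: 2.2%)
  O: 7.5% (difference: 2.9%)
  I: 7.0% (difference: 3.4%)
  N: 6.7% (difference: 3.7%)
  S: 6.3% (difference: 4.1%)
  H: 6.1% (difference: 4.3%)
  R: 6.0% (difference: 4.4%)
  D: 4.3% (difference: 6.1%)
Step 3: 'G' most likely represents 'T' (frequency 9.1%).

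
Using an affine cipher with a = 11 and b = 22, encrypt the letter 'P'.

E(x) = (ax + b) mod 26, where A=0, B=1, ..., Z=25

Step 1: Convert 'P' to number: x = 15.
Step 2: E(15) = (11 * 15 + 22) mod 26 = 187 mod 26 = 5.
Step 3: Convert 5 back to letter: F.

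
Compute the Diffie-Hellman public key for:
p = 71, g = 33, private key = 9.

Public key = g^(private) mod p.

Step 1: A = g^a mod p = 33^9 mod 71.
  33^1 mod 71 = 33
  33^2 mod 71 = (33 * 33) mod 71 = 24
  33^3 mod 71 = (24 * 33) mod 71 = 11
  33^4 mod 71 = (11 * 33) mod 71 = 8
  33^5 mod 71 = (8 * 33) mod 71 = 51
  33^6 mod 71 = (51 * 33) mod 71 = 50
  33^7 mod 71 = (50 * 33) mod 71 = 17
  33^8 mod 71 = (17 * 33) mod 71 = 64
  33^9 mod 71 = (64 * 33) mod 71 = 53
Result: A = 53.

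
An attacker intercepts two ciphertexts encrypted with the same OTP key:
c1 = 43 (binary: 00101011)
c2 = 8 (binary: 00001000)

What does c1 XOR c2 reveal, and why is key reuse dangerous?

Step 1: c1 XOR c2 = (m1 XOR k) XOR (m2 XOR k).
Step 2: By XOR associativity/commutativity: = m1 XOR m2 XOR k XOR k = m1 XOR m2.
Step 3: 00101011 XOR 00001000 = 00100011 = 35.
Step 4: The key cancels out! An attacker learns m1 XOR m2 = 35, revealing the relationship between plaintexts.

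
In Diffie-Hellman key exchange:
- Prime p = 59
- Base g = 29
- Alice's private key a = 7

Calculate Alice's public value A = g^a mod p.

Step 1: A = g^a mod p = 29^7 mod 59.
  29^1 mod 59 = 29
  29^2 mod 59 = (29 * 29) mod 59 = 15
  29^3 mod 59 = (15 * 29) mod 59 = 22
  29^4 mod 59 = (22 * 29) mod 59 = 48
  29^5 mod 59 = (48 * 29) mod 59 = 35
  29^6 mod 59 = (35 * 29) mod 59 = 12
  29^7 mod 59 = (12 * 29) mod 59 = 53
Result: A = 53.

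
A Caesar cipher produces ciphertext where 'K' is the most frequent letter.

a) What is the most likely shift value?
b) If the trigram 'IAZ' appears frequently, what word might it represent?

Step 1: In English, 'E' is the most frequent letter (12.7%).
Step 2: The most frequent ciphertext letter is 'K' (position 10).
Step 3: Shift = (10 - 4) mod 26 = 6.
Step 4: Decrypt 'IAZ' by shifting back 6:
  I -> C
  A -> U
  Z -> T
Step 5: 'IAZ' decrypts to 'CUT'.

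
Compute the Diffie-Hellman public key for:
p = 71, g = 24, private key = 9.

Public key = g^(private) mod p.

Step 1: A = g^a mod p = 24^9 mod 71.
  24^1 mod 71 = 24
  24^2 mod 71 = (24 * 24) mod 71 = 8
  24^3 mod 71 = (8 * 24) mod 71 = 50
  24^4 mod 71 = (50 * 24) mod 71 = 64
  24^5 mod 71 = (64 * 24) mod 71 = 45
  24^6 mod 71 = (45 * 24) mod 71 = 15
  24^7 mod 71 = (15 * 24) mod 71 = 5
  24^8 mod 71 = (5 * 24) mod 71 = 49
  24^9 mod 71 = (49 * 24) mod 71 = 40
Result: A = 40.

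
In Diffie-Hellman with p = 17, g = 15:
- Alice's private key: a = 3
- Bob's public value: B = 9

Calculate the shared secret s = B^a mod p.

Step 1: s = B^a mod p = 9^3 mod 17.
  9^1 mod 17 = 9
  9^2 mod 17 = (9 * 9) mod 17 = 13
  9^3 mod 17 = (13 * 9) mod 17 = 15
Result: shared secret = 15.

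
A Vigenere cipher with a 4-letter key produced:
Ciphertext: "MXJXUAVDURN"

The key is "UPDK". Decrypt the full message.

Step 1: Key 'UPDK' has length 4. Extended key: UPDKUPDKUPD
Step 2: Decrypt each position:
  M(12) - U(20) = 18 = S
  X(23) - P(15) = 8 = I
  J(9) - D(3) = 6 = G
  X(23) - K(10) = 13 = N
  U(20) - U(20) = 0 = A
  A(0) - P(15) = 11 = L
  V(21) - D(3) = 18 = S
  D(3) - K(10) = 19 = T
  U(20) - U(20) = 0 = A
  R(17) - P(15) = 2 = C
  N(13) - D(3) = 10 = K
Plaintext: SIGNALSTACK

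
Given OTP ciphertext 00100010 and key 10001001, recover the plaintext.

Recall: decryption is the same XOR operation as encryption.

Step 1: XOR ciphertext with key:
  Ciphertext: 00100010
  Key:        10001001
  XOR:        10101011
Step 2: Plaintext = 10101011 = 171 in decimal.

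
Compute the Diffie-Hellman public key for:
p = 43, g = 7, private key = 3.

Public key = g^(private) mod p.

Step 1: A = g^a mod p = 7^3 mod 43.
  7^1 mod 43 = 7
  7^2 mod 43 = (7 * 7) mod 43 = 6
  7^3 mod 43 = (6 * 7) mod 43 = 42
Result: A = 42.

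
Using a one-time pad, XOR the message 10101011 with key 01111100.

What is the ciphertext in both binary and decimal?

Step 1: Write out the XOR operation bit by bit:
  Message: 10101011
  Key:     01111100
  XOR:     11010111
Step 2: Convert to decimal: 11010111 = 215.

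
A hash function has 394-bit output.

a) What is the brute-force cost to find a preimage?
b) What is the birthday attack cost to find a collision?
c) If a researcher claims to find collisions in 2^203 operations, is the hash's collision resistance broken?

Step 1: Preimage resistance requires brute-force of 2^394 operations.
Step 2: Collision resistance (birthday bound) = 2^(394/2) = 2^197.
Step 3: The claimed attack costs 2^203 operations.
Step 4: Since 2^203 >= 2^197, the claimed attack is no faster than the generic birthday attack, so this does not break collision resistance.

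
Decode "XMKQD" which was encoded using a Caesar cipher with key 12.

Step 1: Reverse the shift by subtracting 12 from each letter position.
  X (position 23) -> position (23-12) mod 26 = 11 -> L
  M (position 12) -> position (12-12) mod 26 = 0 -> A
  K (position 10) -> position (10-12) mod 26 = 24 -> Y
  Q (position 16) -> position (16-12) mod 26 = 4 -> E
  D (position 3) -> position (3-12) mod 26 = 17 -> R
Decrypted message: LAYER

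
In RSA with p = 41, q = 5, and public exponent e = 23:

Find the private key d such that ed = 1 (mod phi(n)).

Step 1: n = 41 * 5 = 205.
Step 2: phi(n) = 40 * 4 = 160.
Step 3: Find d such that 23 * d = 1 (mod 160).
Step 4: d = 23^(-1) mod 160 = 7.
Verification: 23 * 7 = 161 = 1 * 160 + 1.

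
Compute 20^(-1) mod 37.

Step 1: We need x such that 20 * x = 1 (mod 37).
Step 2: Using the extended Euclidean algorithm or trial:
  20 * 13 = 260 = 7 * 37 + 1.
Step 3: Since 260 mod 37 = 1, the inverse is x = 13.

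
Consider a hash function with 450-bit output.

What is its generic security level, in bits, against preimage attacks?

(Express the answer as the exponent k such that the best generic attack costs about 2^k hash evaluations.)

Step 1: The hash has a 450-bit output.
Step 2: Preimage resistance means: given a digest h(x), it should be infeasible to find any input that hashes to it.
With a 450-bit output there are 2^450 possible digests, so a generic brute-force preimage search costs about 2^450 evaluations.
Step 3: Security level = 450 bits.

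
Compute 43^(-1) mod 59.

Step 1: We need x such that 43 * x = 1 (mod 59).
Step 2: Using the extended Euclidean algorithm or trial:
  43 * 11 = 473 = 8 * 59 + 1.
Step 3: Since 473 mod 59 = 1, the inverse is x = 11.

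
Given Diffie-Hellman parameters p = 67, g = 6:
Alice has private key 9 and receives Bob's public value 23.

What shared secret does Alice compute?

Step 1: s = B^a mod p = 23^9 mod 67.
  23^1 mod 67 = 23
  23^2 mod 67 = (23 * 23) mod 67 = 60
  23^3 mod 67 = (60 * 23) mod 67 = 40
  23^4 mod 67 = (40 * 23) mod 67 = 49
  23^5 mod 67 = (49 * 23) mod 67 = 55
  23^6 mod 67 = (55 * 23) mod 67 = 59
  23^7 mod 67 = (59 * 23) mod 67 = 17
  23^8 mod 67 = (17 * 23) mod 67 = 56
  23^9 mod 67 = (56 * 23) mod 67 = 15
Result: shared secret = 15.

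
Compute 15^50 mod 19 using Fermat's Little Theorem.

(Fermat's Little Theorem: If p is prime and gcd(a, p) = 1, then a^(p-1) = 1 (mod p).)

Step 1: Since 19 is prime, by Fermat's Little Theorem: 15^18 = 1 (mod 19).
Step 2: Reduce exponent: 50 mod 18 = 14.
Step 3: So 15^50 = 15^14 (mod 19).
Step 4: 15^14 mod 19 = 17.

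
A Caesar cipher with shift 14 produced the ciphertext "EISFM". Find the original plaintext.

Step 1: Reverse the shift by subtracting 14 from each letter position.
  E (position 4) -> position (4-14) mod 26 = 16 -> Q
  I (position 8) -> position (8-14) mod 26 = 20 -> U
  S (position 18) -> position (18-14) mod 26 = 4 -> E
  F (position 5) -> position (5-14) mod 26 = 17 -> R
  M (position 12) -> position (12-14) mod 26 = 24 -> Y
Decrypted message: QUERY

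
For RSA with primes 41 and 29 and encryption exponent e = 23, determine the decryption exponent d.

Step 1: n = 41 * 29 = 1189.
Step 2: phi(n) = 40 * 28 = 1120.
Step 3: Find d such that 23 * d = 1 (mod 1120).
Step 4: d = 23^(-1) mod 1120 = 487.
Verification: 23 * 487 = 11201 = 10 * 1120 + 1.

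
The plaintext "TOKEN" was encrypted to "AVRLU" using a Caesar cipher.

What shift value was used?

Step 1: Compare first letters: T (position 19) -> A (position 0).
Step 2: Shift = (0 - 19) mod 26 = 7.
The shift value is 7.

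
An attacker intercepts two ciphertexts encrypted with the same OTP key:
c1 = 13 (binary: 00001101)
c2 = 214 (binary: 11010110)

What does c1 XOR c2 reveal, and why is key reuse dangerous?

Step 1: c1 XOR c2 = (m1 XOR k) XOR (m2 XOR k).
Step 2: By XOR associativity/commutativity: = m1 XOR m2 XOR k XOR k = m1 XOR m2.
Step 3: 00001101 XOR 11010110 = 11011011 = 219.
Step 4: The key cancels out! An attacker learns m1 XOR m2 = 219, revealing the relationship between plaintexts.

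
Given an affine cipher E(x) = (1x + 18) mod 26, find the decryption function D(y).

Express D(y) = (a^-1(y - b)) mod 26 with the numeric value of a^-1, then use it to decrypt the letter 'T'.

Step 1: Find a^-1, the modular inverse of 1 mod 26.
Step 2: We need 1 * a^-1 = 1 (mod 26).
Step 3: 1 * 1 = 1 = 0 * 26 + 1, so a^-1 = 1.
Step 4: D(y) = 1(y - 18) mod 26.
Step 5: Apply to 'T' (y = 19): D(19) = 1 * (19 - 18) mod 26 = 1 * 1 mod 26 = 1 -> 'B'.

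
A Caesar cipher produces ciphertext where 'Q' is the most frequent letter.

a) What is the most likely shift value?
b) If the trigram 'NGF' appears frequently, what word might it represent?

Step 1: In English, 'E' is the most frequent letter (12.7%).
Step 2: The most frequent ciphertext letter is 'Q' (position 16).
Step 3: Shift = (16 - 4) mod 26 = 12.
Step 4: Decrypt 'NGF' by shifting back 12:
  N -> B
  G -> U
  F -> T
Step 5: 'NGF' decrypts to 'BUT'.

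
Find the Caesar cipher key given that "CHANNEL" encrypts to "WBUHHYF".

Step 1: Compare first letters: C (position 2) -> W (position 22).
Step 2: Shift = (22 - 2) mod 26 = 20.
The shift value is 20.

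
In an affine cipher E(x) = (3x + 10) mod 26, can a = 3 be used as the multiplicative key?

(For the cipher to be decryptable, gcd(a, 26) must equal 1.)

Step 1: Compute gcd(3, 26).
Step 2: gcd(3, 26) = 1.
Since gcd = 1, 3 is coprime with 26, so it is a valid key.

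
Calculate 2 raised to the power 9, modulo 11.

Step 1: Compute 2^9 mod 11 step by step, reducing modulo 11 at each step.
  2^1 mod 11 = 2
  2^2 mod 11 = (2 * 2) mod 11 = 4
  2^3 mod 11 = (4 * 2) mod 11 = 8
  2^4 mod 11 = (8 * 2) mod 11 = 5
  2^5 mod 11 = (5 * 2) mod 11 = 10
  2^6 mod 11 = (10 * 2) mod 11 = 9
  2^7 mod 11 = (9 * 2) mod 11 = 7
  2^8 mod 11 = (7 * 2) mod 11 = 3
  2^9 mod 11 = (3 * 2) mod 11 = 6
Step 2: Result = 6.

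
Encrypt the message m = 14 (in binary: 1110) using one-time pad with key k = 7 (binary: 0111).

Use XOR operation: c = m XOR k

Step 1: Write out the XOR operation bit by bit:
  Message: 1110
  Key:     0111
  XOR:     1001
Step 2: Convert to decimal: 1001 = 9.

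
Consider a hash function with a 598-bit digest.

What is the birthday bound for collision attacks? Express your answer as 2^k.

Step 1: The birthday paradox gives collision probability ~50% after sqrt(2^n) = 2^(n/2) hashes.
Step 2: For 598-bit output: 2^(598/2) = 2^299.
Step 3: Approximately 2^299 hash computations needed.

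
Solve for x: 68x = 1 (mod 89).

Step 1: We need x such that 68 * x = 1 (mod 89).
Step 2: Using the extended Euclidean algorithm or trial:
  68 * 72 = 4896 = 55 * 89 + 1.
Step 3: Since 4896 mod 89 = 1, the inverse is x = 72.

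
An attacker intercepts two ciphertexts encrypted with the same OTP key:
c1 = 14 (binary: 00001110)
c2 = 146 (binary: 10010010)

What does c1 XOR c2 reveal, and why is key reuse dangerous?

Step 1: c1 XOR c2 = (m1 XOR k) XOR (m2 XOR k).
Step 2: By XOR associativity/commutativity: = m1 XOR m2 XOR k XOR k = m1 XOR m2.
Step 3: 00001110 XOR 10010010 = 10011100 = 156.
Step 4: The key cancels out! An attacker learns m1 XOR m2 = 156, revealing the relationship between plaintexts.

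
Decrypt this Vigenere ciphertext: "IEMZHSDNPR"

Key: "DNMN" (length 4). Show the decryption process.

Step 1: Key 'DNMN' has length 4. Extended key: DNMNDNMNDN
Step 2: Decrypt each position:
  I(8) - D(3) = 5 = F
  E(4) - N(13) = 17 = R
  M(12) - M(12) = 0 = A
  Z(25) - N(13) = 12 = M
  H(7) - D(3) = 4 = E
  S(18) - N(13) = 5 = F
  D(3) - M(12) = 17 = R
  N(13) - N(13) = 0 = A
  P(15) - D(3) = 12 = M
  R(17) - N(13) = 4 = E
Plaintext: FRAMEFRAME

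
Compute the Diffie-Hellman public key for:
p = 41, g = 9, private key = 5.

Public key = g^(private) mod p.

Step 1: A = g^a mod p = 9^5 mod 41.
  9^1 mod 41 = 9
  9^2 mod 41 = (9 * 9) mod 41 = 40
  9^3 mod 41 = (40 * 9) mod 41 = 32
  9^4 mod 41 = (32 * 9) mod 41 = 1
  9^5 mod 41 = (1 * 9) mod 41 = 9
Result: A = 9.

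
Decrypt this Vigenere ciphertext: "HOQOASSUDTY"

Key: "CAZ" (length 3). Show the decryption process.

Step 1: Key 'CAZ' has length 3. Extended key: CAZCAZCAZCA
Step 2: Decrypt each position:
  H(7) - C(2) = 5 = F
  O(14) - A(0) = 14 = O
  Q(16) - Z(25) = 17 = R
  O(14) - C(2) = 12 = M
  A(0) - A(0) = 0 = A
  S(18) - Z(25) = 19 = T
  S(18) - C(2) = 16 = Q
  U(20) - A(0) = 20 = U
  D(3) - Z(25) = 4 = E
  T(19) - C(2) = 17 = R
  Y(24) - A(0) = 24 = Y
Plaintext: FORMATQUERY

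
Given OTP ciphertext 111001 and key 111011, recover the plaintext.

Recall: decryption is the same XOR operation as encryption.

Step 1: XOR ciphertext with key:
  Ciphertext: 111001
  Key:        111011
  XOR:        000010
Step 2: Plaintext = 000010 = 2 in decimal.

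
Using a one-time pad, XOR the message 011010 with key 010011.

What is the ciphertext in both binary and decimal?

Step 1: Write out the XOR operation bit by bit:
  Message: 011010
  Key:     010011
  XOR:     001001
Step 2: Convert to decimal: 001001 = 9.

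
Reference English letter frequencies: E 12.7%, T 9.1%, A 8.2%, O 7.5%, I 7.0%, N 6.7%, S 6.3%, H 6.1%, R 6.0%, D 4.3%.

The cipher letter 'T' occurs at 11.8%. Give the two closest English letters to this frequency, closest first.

Step 1: Observed frequency of 'T' is 11.8%.
Step 2: Compute distances to each reference frequency and sort:
  E (12.7%): difference = 0.9% <-- BEST
  T (9.1%): difference = 2.7% <-- RUNNER-UP
  A (8.2%): difference = 3.6%
  O (7.5%): difference = 4.3%
  I (7.0%): difference = 4.8%
Step 3: Most likely is 'E' (12.7%, diff 0.9%); second most likely is 'T' (9.1%, diff 2.7%).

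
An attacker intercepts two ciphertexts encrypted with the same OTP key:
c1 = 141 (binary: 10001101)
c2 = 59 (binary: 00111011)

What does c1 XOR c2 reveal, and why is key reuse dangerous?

Step 1: c1 XOR c2 = (m1 XOR k) XOR (m2 XOR k).
Step 2: By XOR associativity/commutativity: = m1 XOR m2 XOR k XOR k = m1 XOR m2.
Step 3: 10001101 XOR 00111011 = 10110110 = 182.
Step 4: The key cancels out! An attacker learns m1 XOR m2 = 182, revealing the relationship between plaintexts.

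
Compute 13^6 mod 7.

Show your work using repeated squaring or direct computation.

Step 1: Compute 13^6 mod 7 step by step, reducing modulo 7 at each step.
  13^1 mod 7 = 6
  13^2 mod 7 = (6 * 13) mod 7 = 1
  13^3 mod 7 = (1 * 13) mod 7 = 6
  13^4 mod 7 = (6 * 13) mod 7 = 1
  13^5 mod 7 = (1 * 13) mod 7 = 6
  13^6 mod 7 = (6 * 13) mod 7 = 1
Step 2: Result = 1.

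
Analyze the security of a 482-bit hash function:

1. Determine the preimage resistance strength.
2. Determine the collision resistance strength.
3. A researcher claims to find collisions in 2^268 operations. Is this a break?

Step 1: Preimage resistance requires brute-force of 2^482 operations.
Step 2: Collision resistance (birthday bound) = 2^(482/2) = 2^241.
Step 3: The claimed attack costs 2^268 operations.
Step 4: Since 2^268 >= 2^241, the claimed attack is no faster than the generic birthday attack, so this does not break collision resistance.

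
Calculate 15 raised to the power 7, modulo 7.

Step 1: Compute 15^7 mod 7 step by step, reducing modulo 7 at each step.
  15^1 mod 7 = 1
  15^2 mod 7 = (1 * 15) mod 7 = 1
  15^3 mod 7 = (1 * 15) mod 7 = 1
  15^4 mod 7 = (1 * 15) mod 7 = 1
  15^5 mod 7 = (1 * 15) mod 7 = 1
  15^6 mod 7 = (1 * 15) mod 7 = 1
  15^7 mod 7 = (1 * 15) mod 7 = 1
Step 2: Result = 1.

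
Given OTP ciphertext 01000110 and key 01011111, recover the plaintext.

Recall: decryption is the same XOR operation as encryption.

Step 1: XOR ciphertext with key:
  Ciphertext: 01000110
  Key:        01011111
  XOR:        00011001
Step 2: Plaintext = 00011001 = 25 in decimal.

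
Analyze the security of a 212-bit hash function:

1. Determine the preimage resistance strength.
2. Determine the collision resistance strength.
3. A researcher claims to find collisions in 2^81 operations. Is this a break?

Step 1: Preimage resistance requires brute-force of 2^212 operations.
Step 2: Collision resistance (birthday bound) = 2^(212/2) = 2^106.
Step 3: The claimed attack costs 2^81 operations.
Step 4: Since 2^81 < 2^106, the claimed attack beats the generic birthday bound, so collision resistance is broken.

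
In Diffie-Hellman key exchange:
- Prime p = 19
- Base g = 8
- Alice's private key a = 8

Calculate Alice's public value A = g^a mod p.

Step 1: A = g^a mod p = 8^8 mod 19.
  8^1 mod 19 = 8
  8^2 mod 19 = (8 * 8) mod 19 = 7
  8^3 mod 19 = (7 * 8) mod 19 = 18
  8^4 mod 19 = (18 * 8) mod 19 = 11
  8^5 mod 19 = (11 * 8) mod 19 = 12
  8^6 mod 19 = (12 * 8) mod 19 = 1
  8^7 mod 19 = (1 * 8) mod 19 = 8
  8^8 mod 19 = (8 * 8) mod 19 = 7
Result: A = 7.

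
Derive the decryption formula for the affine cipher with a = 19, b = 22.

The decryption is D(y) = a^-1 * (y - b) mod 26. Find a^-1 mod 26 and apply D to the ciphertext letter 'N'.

Step 1: Find a^-1, the modular inverse of 19 mod 26.
Step 2: We need 19 * a^-1 = 1 (mod 26).
Step 3: 19 * 11 = 209 = 8 * 26 + 1, so a^-1 = 11.
Step 4: D(y) = 11(y - 22) mod 26.
Step 5: Apply to 'N' (y = 13): D(13) = 11 * (13 - 22) mod 26 = 11 * -9 mod 26 = 5 -> 'F'.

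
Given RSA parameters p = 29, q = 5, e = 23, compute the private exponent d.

Step 1: n = 29 * 5 = 145.
Step 2: phi(n) = 28 * 4 = 112.
Step 3: Find d such that 23 * d = 1 (mod 112).
Step 4: d = 23^(-1) mod 112 = 39.
Verification: 23 * 39 = 897 = 8 * 112 + 1.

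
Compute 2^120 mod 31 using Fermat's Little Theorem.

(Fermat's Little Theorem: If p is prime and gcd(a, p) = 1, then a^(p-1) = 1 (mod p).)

Step 1: Since 31 is prime, by Fermat's Little Theorem: 2^30 = 1 (mod 31).
Step 2: Reduce exponent: 120 mod 30 = 0.
Step 3: So 2^120 = 2^0 (mod 31).
Step 4: 2^0 mod 31 = 1.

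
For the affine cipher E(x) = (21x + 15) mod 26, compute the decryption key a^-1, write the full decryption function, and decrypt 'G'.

Step 1: Find a^-1, the modular inverse of 21 mod 26.
Step 2: We need 21 * a^-1 = 1 (mod 26).
Step 3: 21 * 5 = 105 = 4 * 26 + 1, so a^-1 = 5.
Step 4: D(y) = 5(y - 15) mod 26.
Step 5: Apply to 'G' (y = 6): D(6) = 5 * (6 - 15) mod 26 = 5 * -9 mod 26 = 7 -> 'H'.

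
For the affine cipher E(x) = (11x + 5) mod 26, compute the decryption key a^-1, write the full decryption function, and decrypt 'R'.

Step 1: Find a^-1, the modular inverse of 11 mod 26.
Step 2: We need 11 * a^-1 = 1 (mod 26).
Step 3: 11 * 19 = 209 = 8 * 26 + 1, so a^-1 = 19.
Step 4: D(y) = 19(y - 5) mod 26.
Step 5: Apply to 'R' (y = 17): D(17) = 19 * (17 - 5) mod 26 = 19 * 12 mod 26 = 20 -> 'U'.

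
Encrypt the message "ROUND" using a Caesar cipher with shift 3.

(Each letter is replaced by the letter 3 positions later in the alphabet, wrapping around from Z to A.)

Step 1: For each letter, shift forward by 3 positions (mod 26).
  R (position 17) -> position (17+3) mod 26 = 20 -> U
  O (position 14) -> position (14+3) mod 26 = 17 -> R
  U (position 20) -> position (20+3) mod 26 = 23 -> X
  N (position 13) -> position (13+3) mod 26 = 16 -> Q
  D (position 3) -> position (3+3) mod 26 = 6 -> G
Result: URXQG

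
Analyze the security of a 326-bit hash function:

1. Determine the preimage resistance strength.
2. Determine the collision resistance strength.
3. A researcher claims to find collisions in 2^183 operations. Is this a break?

Step 1: Preimage resistance requires brute-force of 2^326 operations.
Step 2: Collision resistance (birthday bound) = 2^(326/2) = 2^163.
Step 3: The claimed attack costs 2^183 operations.
Step 4: Since 2^183 >= 2^163, the claimed attack is no faster than the generic birthday attack, so this does not break collision resistance.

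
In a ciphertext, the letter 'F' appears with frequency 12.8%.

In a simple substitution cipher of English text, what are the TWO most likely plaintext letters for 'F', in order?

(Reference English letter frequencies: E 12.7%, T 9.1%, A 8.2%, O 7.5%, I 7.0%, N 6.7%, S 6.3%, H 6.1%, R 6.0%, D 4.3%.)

Step 1: Observed frequency of 'F' is 12.8%.
Step 2: Compute distances to each reference frequency and sort:
  E (12.7%): difference = 0.1% <-- BEST
  T (9.1%): difference = 3.7% <-- RUNNER-UP
  A (8.2%): difference = 4.6%
  O (7.5%): difference = 5.3%
  I (7.0%): difference = 5.8%
Step 3: Most likely is 'E' (12.7%, diff 0.1%); second most likely is 'T' (9.1%, diff 3.7%).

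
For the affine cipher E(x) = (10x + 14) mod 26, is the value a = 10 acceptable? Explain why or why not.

Step 1: Compute gcd(10, 26).
Step 2: gcd(10, 26) = 2.
Since gcd = 2 != 1, 10 shares a common factor with 26, so it cannot be used.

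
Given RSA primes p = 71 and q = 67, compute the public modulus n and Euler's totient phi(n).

Step 1: n = p * q = 71 * 67 = 4757.
Step 2: phi(n) = (p-1)(q-1) = 70 * 66 = 4620.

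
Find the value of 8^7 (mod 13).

Step 1: Compute 8^7 mod 13 step by step, reducing modulo 13 at each step.
  8^1 mod 13 = 8
  8^2 mod 13 = (8 * 8) mod 13 = 12
  8^3 mod 13 = (12 * 8) mod 13 = 5
  8^4 mod 13 = (5 * 8) mod 13 = 1
  8^5 mod 13 = (1 * 8) mod 13 = 8
  8^6 mod 13 = (8 * 8) mod 13 = 12
  8^7 mod 13 = (12 * 8) mod 13 = 5
Step 2: Result = 5.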